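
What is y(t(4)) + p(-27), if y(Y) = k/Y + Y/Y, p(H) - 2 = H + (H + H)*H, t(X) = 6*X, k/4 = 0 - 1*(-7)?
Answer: 8611/6 ≈ 1435.2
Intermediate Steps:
k = 28 (k = 4*(0 - 1*(-7)) = 4*(0 + 7) = 4*7 = 28)
p(H) = 2 + H + 2*H² (p(H) = 2 + (H + (H + H)*H) = 2 + (H + (2*H)*H) = 2 + (H + 2*H²) = 2 + H + 2*H²)
y(Y) = 1 + 28/Y (y(Y) = 28/Y + Y/Y = 28/Y + 1 = 1 + 28/Y)
y(t(4)) + p(-27) = (28 + 6*4)/((6*4)) + (2 - 27 + 2*(-27)²) = (28 + 24)/24 + (2 - 27 + 2*729) = (1/24)*52 + (2 - 27 + 1458) = 13/6 + 1433 = 8611/6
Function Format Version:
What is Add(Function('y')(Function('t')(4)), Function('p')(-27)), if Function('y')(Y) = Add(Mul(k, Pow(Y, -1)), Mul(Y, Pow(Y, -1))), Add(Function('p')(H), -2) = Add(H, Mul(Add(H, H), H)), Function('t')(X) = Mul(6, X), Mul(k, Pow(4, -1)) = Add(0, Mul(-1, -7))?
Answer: Rational(8611, 6) ≈ 1435.2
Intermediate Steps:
k = 28 (k = Mul(4, Add(0, Mul(-1, -7))) = Mul(4, Add(0, 7)) = Mul(4, 7) = 28)
Function('p')(H) = Add(2, H, Mul(2, Pow(H, 2))) (Function('p')(H) = Add(2, Add(H, Mul(Add(H, H), H))) = Add(2, Add(H, Mul(Mul(2, H), H))) = Add(2, Add(H, Mul(2, Pow(H, 2)))) = Add(2, H, Mul(2, Pow(H, 2))))
Function('y')(Y) = Add(1, Mul(28, Pow(Y, -1))) (Function('y')(Y) = Add(Mul(28, Pow(Y, -1)), Mul(Y, Pow(Y, -1))) = Add(Mul(28, Pow(Y, -1)), 1) = Add(1, Mul(28, Pow(Y, -1))))
Add(Function('y')(Function('t')(4)), Function('p')(-27)) = Add(Mul(Pow(Mul(6, 4), -1), Add(28, Mul(6, 4))), Add(2, -27, Mul(2, Pow(-27, 2)))) = Add(Mul(Pow(24, -1), Add(28, 24)), Add(2, -27, Mul(2, 729))) = Add(Mul(Rational(1, 24), 52), Add(2, -27, 1458)) = Add(Rational(13, 6), 1433) = Rational(8611, 6)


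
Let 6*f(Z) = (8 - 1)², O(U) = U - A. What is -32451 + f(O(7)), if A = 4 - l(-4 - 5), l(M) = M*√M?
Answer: -194657/6 ≈ -32443.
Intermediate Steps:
l(M) = M^(3/2)
A = 4 + 27*I (A = 4 - (-4 - 5)^(3/2) = 4 - (-9)^(3/2) = 4 - (-27)*I = 4 + 27*I ≈ 4.0 + 27.0*I)
O(U) = -4 + U - 27*I (O(U) = U - (4 + 27*I) = U + (-4 - 27*I) = -4 + U - 27*I)
f(Z) = 49/6 (f(Z) = (8 - 1)²/6 = (⅙)*7² = (⅙)*49 = 49/6)
-32451 + f(O(7)) = -32451 + 49/6 = -194657/6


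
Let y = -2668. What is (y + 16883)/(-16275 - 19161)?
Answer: -14215/35436 ≈ -0.40115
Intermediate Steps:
(y + 16883)/(-16275 - 19161) = (-2668 + 16883)/(-16275 - 19161) = 14215/(-35436) = 14215*(-1/35436) = -14215/35436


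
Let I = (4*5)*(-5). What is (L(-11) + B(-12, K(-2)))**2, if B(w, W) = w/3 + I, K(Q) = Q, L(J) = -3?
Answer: 11449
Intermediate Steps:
I = -100 (I = 20*(-5) = -100)
B(w, W) = -100 + w/3 (B(w, W) = w/3 - 100 = -100 + w/3)
(L(-11) + B(-12, K(-2)))**2 = (-3 + (-100 + (1/3)*(-12)))**2 = (-3 + (-100 - 4))**2 = (-3 - 104)**2 = (-107)**2 = 11449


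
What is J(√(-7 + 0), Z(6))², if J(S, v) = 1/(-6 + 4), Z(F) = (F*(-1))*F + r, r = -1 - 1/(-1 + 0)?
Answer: ¼ ≈ 0.25000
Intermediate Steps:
r = 0 (r = -1 - 1/(-1) = -1 - 1*(-1) = -1 + 1 = 0)
Z(F) = -F² (Z(F) = (F*(-1))*F + 0 = (-F)*F + 0 = -F² + 0 = -F²)
J(S, v) = -½ (J(S, v) = 1/(-2) = -½)
J(√(-7 + 0), Z(6))² = (-½)² = ¼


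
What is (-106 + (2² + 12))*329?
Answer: -29610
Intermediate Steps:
(-106 + (2² + 12))*329 = (-106 + (4 + 12))*329 = (-106 + 16)*329 = -90*329 = -29610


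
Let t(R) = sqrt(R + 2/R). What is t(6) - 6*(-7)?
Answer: 42 + sqrt(57)/3 ≈ 44.517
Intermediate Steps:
t(6) - 6*(-7) = sqrt(6 + 2/6) - 6*(-7) = sqrt(6 + 2*(1/6)) + 42 = sqrt(6 + 1/3) + 42 = sqrt(19/3) + 42 = sqrt(57)/3 + 42 = 42 + sqrt(57)/3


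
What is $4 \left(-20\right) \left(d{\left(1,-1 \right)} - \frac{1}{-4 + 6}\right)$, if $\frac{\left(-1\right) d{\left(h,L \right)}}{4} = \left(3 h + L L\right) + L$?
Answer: $1000$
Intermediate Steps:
$d{\left(h,L \right)} = - 12 h - 4 L - 4 L^{2}$ ($d{\left(h,L \right)} = - 4 \left(\left(3 h + L L\right) + L\right) = - 4 \left(\left(3 h + L^{2}\right) + L\right) = - 4 \left(\left(L^{2} + 3 h\right) + L\right) = - 4 \left(L + L^{2} + 3 h\right) = - 12 h - 4 L - 4 L^{2}$)
$4 \left(-20\right) \left(d{\left(1,-1 \right)} - \frac{1}{-4 + 6}\right) = 4 \left(-20\right) \left(\left(\left(-12\right) 1 - -4 - 4 \left(-1\right)^{2}\right) - \frac{1}{-4 + 6}\right) = - 80 \left(\left(-12 + 4 - 4\right) - \frac{1}{2}\right) = - 80 \left(-12 - \frac{1}{2}\right) = \left(-80\right) \left(- \frac{25}{2}\right) = 1000$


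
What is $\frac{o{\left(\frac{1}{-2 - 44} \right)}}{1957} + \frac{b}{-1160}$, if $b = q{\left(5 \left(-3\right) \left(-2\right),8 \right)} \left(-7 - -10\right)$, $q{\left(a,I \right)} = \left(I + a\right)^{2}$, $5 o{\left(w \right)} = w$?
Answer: $- \frac{24373471}{6526595} \approx -3.7345$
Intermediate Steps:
$o{\left(w \right)} = \frac{w}{5}$
$b = 4332$ ($b = \left(8 + 5 \left(-3\right) \left(-2\right)\right)^{2} \left(-7 - -10\right) = \left(8 - -30\right)^{2} \left(-7 + 10\right) = \left(8 + 30\right)^{2} \cdot 3 = 38^{2} \cdot 3 = 1444 \cdot 3 = 4332$)
$\frac{o{\left(\frac{1}{-2 - 44} \right)}}{1957} + \frac{b}{-1160} = \frac{\frac{1}{5} \frac{1}{-2 - 44}}{1957} + \frac{4332}{-1160} = \frac{1}{5 \left(-46\right)} \frac{1}{1957} + 4332 \left(- \frac{1}{1160}\right) = \frac{1}{5} \left(- \frac{1}{46}\right) \frac{1}{1957} - \frac{1083}{290} = \left(- \frac{1}{230}\right) \frac{1}{1957} - \frac{1083}{290} = - \frac{1}{450110} - \frac{1083}{290} = - \frac{24373471}{6526595}$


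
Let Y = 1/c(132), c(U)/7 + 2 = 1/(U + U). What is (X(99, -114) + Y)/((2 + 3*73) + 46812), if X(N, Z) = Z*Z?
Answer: 47941980/173504737 ≈ 0.27632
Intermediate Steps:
c(U) = -14 + 7/(2*U) (c(U) = -14 + 7/(U + U) = -14 + 7/((2*U)) = -14 + 7*(1/(2*U)) = -14 + 7/(2*U))
X(N, Z) = Z²
Y = -264/3689 (Y = 1/(-14 + (7/2)/132) = 1/(-14 + (7/2)*(1/132)) = 1/(-14 + 7/264) = 1/(-3689/264) = -264/3689 ≈ -0.071564)
(X(99, -114) + Y)/((2 + 3*73) + 46812) = ((-114)² - 264/3689)/((2 + 3*73) + 46812) = (12996 - 264/3689)/((2 + 219) + 46812) = 47941980/(3689*(221 + 46812)) = (47941980/3689)/47033 = (47941980/3689)*(1/47033) = 47941980/173504737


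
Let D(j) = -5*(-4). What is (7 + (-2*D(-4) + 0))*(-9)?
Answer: 297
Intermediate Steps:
D(j) = 20
(7 + (-2*D(-4) + 0))*(-9) = (7 + (-2*20 + 0))*(-9) = (7 + (-40 + 0))*(-9) = (7 - 40)*(-9) = -33*(-9) = 297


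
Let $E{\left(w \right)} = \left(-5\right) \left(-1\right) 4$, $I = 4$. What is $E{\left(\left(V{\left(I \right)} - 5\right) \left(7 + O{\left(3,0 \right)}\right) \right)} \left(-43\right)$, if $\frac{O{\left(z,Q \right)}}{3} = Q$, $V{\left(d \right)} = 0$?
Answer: $-860$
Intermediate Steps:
$O{\left(z,Q \right)} = 3 Q$
$E{\left(w \right)} = 20$ ($E{\left(w \right)} = 5 \cdot 4 = 20$)
$E{\left(\left(V{\left(I \right)} - 5\right) \left(7 + O{\left(3,0 \right)}\right) \right)} \left(-43\right) = 20 \left(-43\right) = -860$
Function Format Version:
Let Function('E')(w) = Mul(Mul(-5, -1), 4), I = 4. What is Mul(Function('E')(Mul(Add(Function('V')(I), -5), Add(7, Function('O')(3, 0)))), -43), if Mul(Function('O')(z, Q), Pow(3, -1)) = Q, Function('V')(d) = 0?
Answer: -860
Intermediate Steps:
Function('O')(z, Q) = Mul(3, Q)
Function('E')(w) = 20 (Function('E')(w) = Mul(5, 4) = 20)
Mul(Function('E')(Mul(Add(Function('V')(I), -5), Add(7, Function('O')(3, 0)))), -43) = Mul(20, -43) = -860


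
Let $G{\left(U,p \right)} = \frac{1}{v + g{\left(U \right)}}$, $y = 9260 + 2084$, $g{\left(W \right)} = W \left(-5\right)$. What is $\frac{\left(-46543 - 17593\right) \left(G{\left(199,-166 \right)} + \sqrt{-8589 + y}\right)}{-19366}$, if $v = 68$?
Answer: $- \frac{32068}{8976141} + \frac{32068 \sqrt{2755}}{9683} \approx 173.83$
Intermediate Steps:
$g{\left(W \right)} = - 5 W$
$y = 11344$
$G{\left(U,p \right)} = \frac{1}{68 - 5 U}$
$\frac{\left(-46543 - 17593\right) \left(G{\left(199,-166 \right)} + \sqrt{-8589 + y}\right)}{-19366} = \frac{\left(-46543 - 17593\right) \left(- \frac{1}{-68 + 5 \cdot 199} + \sqrt{-8589 + 11344}\right)}{-19366} = - 64136 \left(- \frac{1}{-68 + 995} + \sqrt{2755}\right) \left(- \frac{1}{19366}\right) = - 64136 \left(- \frac{1}{927} + \sqrt{2755}\right) \left(- \frac{1}{19366}\right) = \left(\frac{64136}{927} - 64136 \sqrt{2755}\right) \left(- \frac{1}{19366}\right) = - \frac{32068}{8976141} + \frac{32068 \sqrt{2755}}{9683}$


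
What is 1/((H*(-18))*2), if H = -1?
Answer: 1/36 ≈ 0.027778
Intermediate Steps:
1/((H*(-18))*2) = 1/(-1*(-18)*2) = 1/(18*2) = 1/36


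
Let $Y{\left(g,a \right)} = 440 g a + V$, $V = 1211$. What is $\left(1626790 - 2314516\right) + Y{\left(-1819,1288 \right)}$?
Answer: $-1031550195$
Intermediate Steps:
$Y{\left(g,a \right)} = 1211 + 440 a g$ ($Y{\left(g,a \right)} = 440 g a + 1211 = 440 a g + 1211 = 1211 + 440 a g$)
$\left(1626790 - 2314516\right) + Y{\left(-1819,1288 \right)} = \left(1626790 - 2314516\right) + \left(1211 + 440 \cdot 1288 \left(-1819\right)\right) = -687726 + \left(1211 - 1030863680\right) = -687726 - 1030862469 = -1031550195$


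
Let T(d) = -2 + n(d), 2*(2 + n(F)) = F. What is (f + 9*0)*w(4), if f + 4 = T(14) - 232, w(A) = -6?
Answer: 1398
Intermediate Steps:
n(F) = -2 + F/2
T(d) = -4 + d/2 (T(d) = -2 + (-2 + d/2) = -4 + d/2)
f = -233 (f = -4 + ((-4 + (½)*14) - 232) = -4 + ((-4 + 7) - 232) = -4 + (3 - 232) = -4 - 229 = -233)
(f + 9*0)*w(4) = (-233 + 9*0)*(-6) = (-233 + 0)*(-6) = -233*(-6) = 1398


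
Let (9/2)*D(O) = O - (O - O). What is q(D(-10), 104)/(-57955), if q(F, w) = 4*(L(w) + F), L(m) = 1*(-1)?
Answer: 116/521595 ≈ 0.00022239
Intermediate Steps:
L(m) = -1
D(O) = 2*O/9 (D(O) = 2*(O - (O - O))/9 = 2*(O - 1*0)/9 = 2*(O + 0)/9 = 2*O/9)
q(F, w) = -4 + 4*F (q(F, w) = 4*(-1 + F) = -4 + 4*F)
q(D(-10), 104)/(-57955) = (-4 + 4*((2/9)*(-10)))/(-57955) = (-4 + 4*(-20/9))*(-1/57955) = (-4 - 80/9)*(-1/57955) = -116/9*(-1/57955) = 116/521595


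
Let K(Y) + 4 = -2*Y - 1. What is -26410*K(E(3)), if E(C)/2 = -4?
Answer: -290510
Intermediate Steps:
E(C) = -8 (E(C) = 2*(-4) = -8)
K(Y) = -5 - 2*Y (K(Y) = -4 + (-2*Y - 1) = -4 + (-1 - 2*Y) = -5 - 2*Y)
-26410*K(E(3)) = -26410*(-5 - 2*(-8)) = -26410*(-5 + 16) = -26410*11 = -290510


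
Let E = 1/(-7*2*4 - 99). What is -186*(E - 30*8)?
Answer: 223206/5 ≈ 44641.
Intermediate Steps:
E = -1/155 (E = 1/(-14*4 - 99) = 1/(-56 - 99) = 1/(-155) = -1/155 ≈ -0.0064516)
-186*(E - 30*8) = -186*(-1/155 - 30*8) = -186*(-1/155 - 240) = -186*(-37201/155) = 223206/5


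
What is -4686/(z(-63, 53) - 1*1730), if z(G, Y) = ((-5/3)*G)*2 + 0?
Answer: 2343/760 ≈ 3.0829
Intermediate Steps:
z(G, Y) = -10*G/3 (z(G, Y) = ((-5*1/3)*G)*2 + 0 = -5*G/3*2 + 0 = -10*G/3 + 0 = -10*G/3)
-4686/(z(-63, 53) - 1*1730) = -4686/(-10/3*(-63) - 1*1730) = -4686/(210 - 1730) = -4686/(-1520) = -4686*(-1/1520) = 2343/760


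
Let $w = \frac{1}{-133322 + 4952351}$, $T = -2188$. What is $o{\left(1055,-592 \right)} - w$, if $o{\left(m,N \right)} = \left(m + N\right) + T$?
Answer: $- \frac{8312825026}{4819029} \approx -1725.0$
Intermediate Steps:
$w = \frac{1}{4819029} \approx 2.0751 \cdot 10^{-7}$
$o{\left(m,N \right)} = -2188 + N + m$ ($o{\left(m,N \right)} = \left(m + N\right) - 2188 = \left(N + m\right) - 2188 = -2188 + N + m$)
$o{\left(1055,-592 \right)} - w = \left(-2188 - 592 + 1055\right) - \frac{1}{4819029} = -1725 - \frac{1}{4819029} = - \frac{8312825026}{4819029}$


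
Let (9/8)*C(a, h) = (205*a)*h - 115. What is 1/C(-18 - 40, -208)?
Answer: 3/6594680 ≈ 4.5491e-7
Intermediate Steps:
C(a, h) = -920/9 + 1640*a*h/9 (C(a, h) = 8*((205*a)*h - 115)/9 = 8*(205*a*h - 115)/9 = 8*(-115 + 205*a*h)/9 = -920/9 + 1640*a*h/9)
1/C(-18 - 40, -208) = 1/(-920/9 + (1640/9)*(-18 - 40)*(-208)) = 1/(-920/9 + (1640/9)*(-58)*(-208)) = 1/(-920/9 + 19784960/9) = 1/(6594680/3) = 3/6594680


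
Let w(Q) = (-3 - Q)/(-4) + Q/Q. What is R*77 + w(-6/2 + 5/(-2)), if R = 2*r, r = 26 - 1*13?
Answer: 16019/8 ≈ 2002.4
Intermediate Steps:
r = 13 (r = 26 - 13 = 13)
w(Q) = 7/4 + Q/4 (w(Q) = (-3 - Q)*(-¼) + 1 = (¾ + Q/4) + 1 = 7/4 + Q/4)
R = 26 (R = 2*13 = 26)
R*77 + w(-6/2 + 5/(-2)) = 26*77 + (7/4 + (-6/2 + 5/(-2))/4) = 2002 + (7/4 + (-6*½ + 5*(-½))/4) = 2002 + (7/4 + (-3 - 5/2)/4) = 2002 + (7/4 + (¼)*(-11/2)) = 2002 + (7/4 - 11/8) = 2002 + 3/8 = 16019/8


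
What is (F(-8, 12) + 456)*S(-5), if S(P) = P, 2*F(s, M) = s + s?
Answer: -2240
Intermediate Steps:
F(s, M) = s (F(s, M) = (s + s)/2 = (2*s)/2 = s)
(F(-8, 12) + 456)*S(-5) = (-8 + 456)*(-5) = 448*(-5) = -2240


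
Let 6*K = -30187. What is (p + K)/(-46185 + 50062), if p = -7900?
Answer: -77587/23262 ≈ -3.3354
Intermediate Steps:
K = -30187/6 (K = (1/6)*(-30187) = -30187/6 ≈ -5031.2)
(p + K)/(-46185 + 50062) = (-7900 - 30187/6)/(-46185 + 50062) = -77587/6/3877 = -77587/6*1/3877 = -77587/23262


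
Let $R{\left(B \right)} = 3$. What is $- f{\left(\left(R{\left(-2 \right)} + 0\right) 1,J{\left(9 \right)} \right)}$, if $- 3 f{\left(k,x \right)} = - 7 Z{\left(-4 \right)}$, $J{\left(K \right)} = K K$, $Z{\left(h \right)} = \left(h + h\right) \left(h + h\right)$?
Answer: $- \frac{448}{3} \approx -149.33$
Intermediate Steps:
$Z{\left(h \right)} = 4 h^{2}$ ($Z{\left(h \right)} = 2 h 2 h = 4 h^{2}$)
$J{\left(K \right)} = K^{2}$
$f{\left(k,x \right)} = \frac{448}{3}$ ($f{\left(k,x \right)} = - \frac{\left(-7\right) 4 \left(-4\right)^{2}}{3} = - \frac{\left(-7\right) 4 \cdot 16}{3} = - \frac{\left(-7\right) 64}{3} = \left(- \frac{1}{3}\right) \left(-448\right) = \frac{448}{3}$)
$- f{\left(\left(R{\left(-2 \right)} + 0\right) 1,J{\left(9 \right)} \right)} = \left(-1\right) \frac{448}{3} = - \frac{448}{3}$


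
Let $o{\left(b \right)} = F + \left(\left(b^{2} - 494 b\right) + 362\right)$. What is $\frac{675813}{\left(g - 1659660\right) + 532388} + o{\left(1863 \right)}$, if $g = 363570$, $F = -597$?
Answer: $\frac{1947601329011}{763702} \approx 2.5502 \cdot 10^{6}$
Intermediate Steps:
$o{\left(b \right)} = -235 + b^{2} - 494 b$ ($o{\left(b \right)} = -597 + \left(\left(b^{2} - 494 b\right) + 362\right) = -597 + \left(362 + b^{2} - 494 b\right) = -235 + b^{2} - 494 b$)
$\frac{675813}{\left(g - 1659660\right) + 532388} + o{\left(1863 \right)} = \frac{675813}{\left(363570 - 1659660\right) + 532388} - \left(920557 - 3470769\right) = \frac{675813}{-1296090 + 532388} - -2550212 = \frac{675813}{-763702} + 2550212 = 675813 \left(- \frac{1}{763702}\right) + 2550212 = - \frac{675813}{763702} + 2550212 = \frac{1947601329011}{763702}$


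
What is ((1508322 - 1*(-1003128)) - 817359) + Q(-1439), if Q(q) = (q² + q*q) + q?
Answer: 5834094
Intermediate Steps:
Q(q) = q + 2*q² (Q(q) = (q² + q²) + q = 2*q² + q = q + 2*q²)
((1508322 - 1*(-1003128)) - 817359) + Q(-1439) = ((1508322 - 1*(-1003128)) - 817359) - 1439*(1 + 2*(-1439)) = ((1508322 + 1003128) - 817359) - 1439*(1 - 2878) = (2511450 - 817359) - 1439*(-2877) = 1694091 + 4140003 = 5834094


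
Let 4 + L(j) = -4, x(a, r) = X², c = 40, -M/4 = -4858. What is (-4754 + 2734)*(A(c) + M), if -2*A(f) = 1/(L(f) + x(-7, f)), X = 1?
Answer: -274769490/7 ≈ -3.9253e+7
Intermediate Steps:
M = 19432 (M = -4*(-4858) = 19432)
x(a, r) = 1 (x(a, r) = 1² = 1)
L(j) = -8 (L(j) = -4 - 4 = -8)
A(f) = 1/14 (A(f) = -1/(2*(-8 + 1)) = -½/(-7) = -½*(-⅐) = 1/14)
(-4754 + 2734)*(A(c) + M) = (-4754 + 2734)*(1/14 + 19432) = -2020*272049/14 = -274769490/7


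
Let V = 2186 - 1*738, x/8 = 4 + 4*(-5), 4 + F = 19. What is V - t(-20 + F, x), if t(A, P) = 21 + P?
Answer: 1555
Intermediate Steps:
F = 15 (F = -4 + 19 = 15)
x = -128 (x = 8*(4 + 4*(-5)) = 8*(4 - 20) = 8*(-16) = -128)
V = 1448 (V = 2186 - 738 = 1448)
V - t(-20 + F, x) = 1448 - (21 - 128) = 1448 - 1*(-107) = 1448 + 107 = 1555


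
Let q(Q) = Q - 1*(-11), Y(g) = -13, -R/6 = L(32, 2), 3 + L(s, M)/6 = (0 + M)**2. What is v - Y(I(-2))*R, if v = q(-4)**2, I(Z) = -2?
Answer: -419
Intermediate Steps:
L(s, M) = -18 + 6*M**2 (L(s, M) = -18 + 6*(0 + M)**2 = -18 + 6*M**2)
R = -36 (R = -6*(-18 + 6*2**2) = -6*(-18 + 6*4) = -6*(-18 + 24) = -6*6 = -36)
q(Q) = 11 + Q (q(Q) = Q + 11 = 11 + Q)
v = 49 (v = (11 - 4)**2 = 7**2 = 49)
v - Y(I(-2))*R = 49 - (-13)*(-36) = 49 - 1*468 = 49 - 468 = -419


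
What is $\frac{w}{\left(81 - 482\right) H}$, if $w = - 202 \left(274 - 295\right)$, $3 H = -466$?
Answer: $\frac{6363}{93433} \approx 0.068102$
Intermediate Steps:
$H = - \frac{466}{3}$ ($H = \frac{1}{3} \left(-466\right) = - \frac{466}{3} \approx -155.33$)
$w = 4242$ ($w = \left(-202\right) \left(-21\right) = 4242$)
$\frac{w}{\left(81 - 482\right) H} = \frac{4242}{\left(81 - 482\right) \left(- \frac{466}{3}\right)} = \frac{4242}{\left(-401\right) \left(- \frac{466}{3}\right)} = \frac{4242}{\frac{186866}{3}} = 4242 \cdot \frac{3}{186866} = \frac{6363}{93433}$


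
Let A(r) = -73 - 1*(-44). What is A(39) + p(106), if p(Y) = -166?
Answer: -195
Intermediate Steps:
A(r) = -29 (A(r) = -73 + 44 = -29)
A(39) + p(106) = -29 - 166 = -195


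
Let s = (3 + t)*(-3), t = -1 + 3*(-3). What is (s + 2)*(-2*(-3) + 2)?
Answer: 184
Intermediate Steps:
t = -10 (t = -1 - 9 = -10)
s = 21 (s = (3 - 10)*(-3) = -7*(-3) = 21)
(s + 2)*(-2*(-3) + 2) = (21 + 2)*(-2*(-3) + 2) = 23*(6 + 2) = 23*8 = 184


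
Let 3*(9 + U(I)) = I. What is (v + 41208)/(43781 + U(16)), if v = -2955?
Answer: 114759/131332 ≈ 0.87381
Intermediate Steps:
U(I) = -9 + I/3
(v + 41208)/(43781 + U(16)) = (-2955 + 41208)/(43781 + (-9 + (⅓)*16)) = 38253/(43781 + (-9 + 16/3)) = 38253/(43781 - 11/3) = 38253/(131332/3) = 38253*(3/131332) = 114759/131332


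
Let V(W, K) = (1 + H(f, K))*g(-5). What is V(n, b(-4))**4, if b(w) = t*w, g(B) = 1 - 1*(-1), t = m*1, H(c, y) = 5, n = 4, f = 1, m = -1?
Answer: 20736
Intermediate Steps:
t = -1 (t = -1*1 = -1)
g(B) = 2 (g(B) = 1 + 1 = 2)
b(w) = -w
V(W, K) = 12 (V(W, K) = (1 + 5)*2 = 6*2 = 12)
V(n, b(-4))**4 = 12**4 = 20736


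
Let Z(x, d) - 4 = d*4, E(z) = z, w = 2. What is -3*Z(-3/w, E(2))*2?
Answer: -72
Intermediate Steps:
Z(x, d) = 4 + 4*d (Z(x, d) = 4 + d*4 = 4 + 4*d)
-3*Z(-3/w, E(2))*2 = -3*(4 + 4*2)*2 = -3*(4 + 8)*2 = -3*12*2 = -36*2 = -72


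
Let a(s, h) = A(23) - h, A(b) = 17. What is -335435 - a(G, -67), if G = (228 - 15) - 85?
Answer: -335519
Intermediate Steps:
G = 128 (G = 213 - 85 = 128)
a(s, h) = 17 - h
-335435 - a(G, -67) = -335435 - (17 - 1*(-67)) = -335435 - (17 + 67) = -335435 - 1*84 = -335435 - 84 = -335519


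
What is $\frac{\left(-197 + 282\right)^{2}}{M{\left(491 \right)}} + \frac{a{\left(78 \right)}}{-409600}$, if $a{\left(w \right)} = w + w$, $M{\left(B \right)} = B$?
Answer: $\frac{739820851}{50278400} \approx 14.714$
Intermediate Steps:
$a{\left(w \right)} = 2 w$
$\frac{\left(-197 + 282\right)^{2}}{M{\left(491 \right)}} + \frac{a{\left(78 \right)}}{-409600} = \frac{\left(-197 + 282\right)^{2}}{491} + \frac{2 \cdot 78}{-409600} = 85^{2} \cdot \frac{1}{491} + 156 \left(- \frac{1}{409600}\right) = 7225 \cdot \frac{1}{491} - \frac{39}{102400} = \frac{7225}{491} - \frac{39}{102400} = \frac{739820851}{50278400}$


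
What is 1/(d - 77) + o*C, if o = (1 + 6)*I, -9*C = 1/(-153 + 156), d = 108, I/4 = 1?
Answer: -841/837 ≈ -1.0048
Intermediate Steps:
I = 4 (I = 4*1 = 4)
C = -1/27 (C = -1/(9*(-153 + 156)) = -1/9/3 = -1/9*1/3 = -1/27 ≈ -0.037037)
o = 28 (o = (1 + 6)*4 = 7*4 = 28)
1/(d - 77) + o*C = 1/(108 - 77) + 28*(-1/27) = 1/31 - 28/27 = -841/837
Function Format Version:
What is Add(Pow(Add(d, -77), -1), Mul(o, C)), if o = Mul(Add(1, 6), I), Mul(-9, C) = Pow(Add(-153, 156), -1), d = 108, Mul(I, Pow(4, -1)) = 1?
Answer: Rational(-841, 837) ≈ -1.0048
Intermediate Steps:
I = 4 (I = Mul(4, 1) = 4)
C = Rational(-1, 27) (C = Mul(Rational(-1, 9), Pow(Add(-153, 156), -1)) = Mul(Rational(-1, 9), Pow(3, -1)) = Mul(Rational(-1, 9), Rational(1, 3)) = Rational(-1, 27) ≈ -0.037037)
o = 28 (o = Mul(Add(1, 6), 4) = Mul(7, 4) = 28)
Add(Pow(Add(d, -77), -1), Mul(o, C)) = Add(Pow(Add(108, -77), -1), Mul(28, Rational(-1, 27))) = Add(Pow(31, -1), Rational(-28, 27)) = Add(Rational(1, 31), Rational(-28, 27)) = Rational(-841, 837)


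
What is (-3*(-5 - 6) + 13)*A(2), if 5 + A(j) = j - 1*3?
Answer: -276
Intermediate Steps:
A(j) = -8 + j (A(j) = -5 + (j - 1*3) = -5 + (j - 3) = -5 + (-3 + j) = -8 + j)
(-3*(-5 - 6) + 13)*A(2) = (-3*(-5 - 6) + 13)*(-8 + 2) = (-3*(-11) + 13)*(-6) = (33 + 13)*(-6) = 46*(-6) = -276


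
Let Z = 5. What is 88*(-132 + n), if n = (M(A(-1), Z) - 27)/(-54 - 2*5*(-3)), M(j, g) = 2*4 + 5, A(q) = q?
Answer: -34694/3 ≈ -11565.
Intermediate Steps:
M(j, g) = 13 (M(j, g) = 8 + 5 = 13)
n = 7/12 (n = (13 - 27)/(-54 - 2*5*(-3)) = -14/(-54 - 10*(-3)) = -14/(-54 + 30) = -14/(-24) = -14*(-1/24) = 7/12 ≈ 0.58333)
88*(-132 + n) = 88*(-132 + 7/12) = 88*(-1577/12) = -34694/3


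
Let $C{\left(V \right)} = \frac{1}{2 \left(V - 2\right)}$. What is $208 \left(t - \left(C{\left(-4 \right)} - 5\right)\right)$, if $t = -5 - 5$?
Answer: $- \frac{3068}{3} \approx -1022.7$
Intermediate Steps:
$t = -10$
$C{\left(V \right)} = \frac{1}{-4 + 2 V}$ ($C{\left(V \right)} = \frac{1}{2 \left(-2 + V\right)} = \frac{1}{-4 + 2 V}$)
$208 \left(t - \left(C{\left(-4 \right)} - 5\right)\right) = 208 \left(-10 - \left(\frac{1}{2 \left(-2 - 4\right)} - 5\right)\right) = 208 \left(-10 - \left(\frac{1}{2 \left(-6\right)} - 5\right)\right) = 208 \left(-10 - \left(\frac{1}{2} \left(- \frac{1}{6}\right) - 5\right)\right) = 208 \left(-10 - \left(- \frac{1}{12} - 5\right)\right) = 208 \left(-10 - - \frac{61}{12}\right) = 208 \left(-10 + \frac{61}{12}\right) = 208 \left(- \frac{59}{12}\right) = - \frac{3068}{3}$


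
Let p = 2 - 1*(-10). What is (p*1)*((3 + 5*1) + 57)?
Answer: 780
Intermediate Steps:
p = 12 (p = 2 + 10 = 12)
(p*1)*((3 + 5*1) + 57) = (12*1)*((3 + 5*1) + 57) = 12*((3 + 5) + 57) = 12*(8 + 57) = 12*65 = 780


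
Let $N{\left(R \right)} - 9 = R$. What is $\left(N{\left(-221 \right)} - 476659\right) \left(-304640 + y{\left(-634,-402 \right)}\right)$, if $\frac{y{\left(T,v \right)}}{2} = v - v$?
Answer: $145273981440$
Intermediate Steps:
$y{\left(T,v \right)} = 0$ ($y{\left(T,v \right)} = 2 \left(v - v\right) = 2 \cdot 0 = 0$)
$N{\left(R \right)} = 9 + R$
$\left(N{\left(-221 \right)} - 476659\right) \left(-304640 + y{\left(-634,-402 \right)}\right) = \left(\left(9 - 221\right) - 476659\right) \left(-304640 + 0\right) = \left(-212 - 476659\right) \left(-304640\right) = \left(-476871\right) \left(-304640\right) = 145273981440$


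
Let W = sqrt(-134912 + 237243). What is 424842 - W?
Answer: 424842 - sqrt(102331) ≈ 4.2452e+5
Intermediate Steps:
W = sqrt(102331) ≈ 319.89
424842 - W = 424842 - sqrt(102331)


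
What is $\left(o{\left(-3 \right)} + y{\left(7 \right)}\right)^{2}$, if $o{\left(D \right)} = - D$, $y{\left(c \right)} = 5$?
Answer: $64$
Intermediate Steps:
$\left(o{\left(-3 \right)} + y{\left(7 \right)}\right)^{2} = \left(\left(-1\right) \left(-3\right) + 5\right)^{2} = \left(3 + 5\right)^{2} = 8^{2} = 64$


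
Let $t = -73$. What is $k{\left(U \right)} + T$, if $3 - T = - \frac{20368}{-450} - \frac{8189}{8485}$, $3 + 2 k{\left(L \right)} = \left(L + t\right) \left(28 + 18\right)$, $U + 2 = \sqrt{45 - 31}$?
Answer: $- \frac{1349978261}{763650} + 23 \sqrt{14} \approx -1681.7$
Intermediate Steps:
$U = -2 + \sqrt{14}$ ($U = -2 + \sqrt{45 - 31} = -2 + \sqrt{14} \approx 1.7417$)
$k{\left(L \right)} = - \frac{3361}{2} + 23 L$ ($k{\left(L \right)} = - \frac{3}{2} + \frac{\left(L - 73\right) \left(28 + 18\right)}{2} = - \frac{3}{2} + \frac{\left(-73 + L\right) 46}{2} = - \frac{3}{2} + \frac{-3358 + 46 L}{2} = - \frac{3}{2} + \left(-1679 + 23 L\right) = - \frac{3361}{2} + 23 L$)
$T = - \frac{15768268}{381825}$ ($T = 3 - \left(- \frac{20368}{-450} - \frac{8189}{8485}\right) = 3 - \left(\left(-20368\right) \left(- \frac{1}{450}\right) - \frac{8189}{8485}\right) = 3 - \left(\frac{10184}{225} - \frac{8189}{8485}\right) = 3 - \frac{16913743}{381825} = - \frac{15768268}{381825} \approx -41.297$)
$k{\left(U \right)} + T = \left(- \frac{3361}{2} + 23 \left(-2 + \sqrt{14}\right)\right) - \frac{15768268}{381825} = \left(- \frac{3361}{2} - \left(46 - 23 \sqrt{14}\right)\right) - \frac{15768268}{381825} = \left(- \frac{3453}{2} + 23 \sqrt{14}\right) - \frac{15768268}{381825} = - \frac{1349978261}{763650} + 23 \sqrt{14}$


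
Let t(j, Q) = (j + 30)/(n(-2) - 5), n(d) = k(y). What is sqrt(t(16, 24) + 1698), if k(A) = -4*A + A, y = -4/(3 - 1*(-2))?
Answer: 2*sqrt(70993)/13 ≈ 40.992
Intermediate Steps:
y = -4/5 (y = -4/(3 + 2) = -4/5 ≈ -0.80000)
k(A) = -3*A
n(d) = 12/5 (n(d) = -3*(-4/5) = 12/5)
t(j, Q) = -150/13 - 5*j/13 (t(j, Q) = (j + 30)/(12/5 - 5) = (30 + j)/(-13/5) = (30 + j)*(-5/13) = -150/13 - 5*j/13)
sqrt(t(16, 24) + 1698) = sqrt((-150/13 - 5/13*16) + 1698) = sqrt((-150/13 - 80/13) + 1698) = sqrt(-230/13 + 1698) = sqrt(21844/13) = 2*sqrt(70993)/13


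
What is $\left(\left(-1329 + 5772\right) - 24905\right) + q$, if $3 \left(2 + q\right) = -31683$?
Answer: $-31025$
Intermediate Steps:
$q = -10563$ ($q = -2 + \frac{1}{3} \left(-31683\right) = -2 - 10561 = -10563$)
$\left(\left(-1329 + 5772\right) - 24905\right) + q = \left(\left(-1329 + 5772\right) - 24905\right) - 10563 = \left(4443 - 24905\right) - 10563 = -20462 - 10563 = -31025$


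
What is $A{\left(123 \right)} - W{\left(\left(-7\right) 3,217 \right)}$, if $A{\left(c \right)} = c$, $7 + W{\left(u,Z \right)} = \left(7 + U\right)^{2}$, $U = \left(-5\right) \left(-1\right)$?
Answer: $-14$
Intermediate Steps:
$U = 5$
$W{\left(u,Z \right)} = 137$ ($W{\left(u,Z \right)} = -7 + \left(7 + 5\right)^{2} = -7 + 12^{2} = -7 + 144 = 137$)
$A{\left(123 \right)} - W{\left(\left(-7\right) 3,217 \right)} = 123 - 137 = -14$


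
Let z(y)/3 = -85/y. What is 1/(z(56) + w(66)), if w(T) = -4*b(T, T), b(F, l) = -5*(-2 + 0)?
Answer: -56/2495 ≈ -0.022445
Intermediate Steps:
b(F, l) = 10 (b(F, l) = -5*(-2) = 10)
z(y) = -255/y (z(y) = 3*(-85/y) = -255/y)
w(T) = -40 (w(T) = -4*10 = -40)
1/(z(56) + w(66)) = 1/(-255/56 - 40) = 1/(-2495/56) = -56/2495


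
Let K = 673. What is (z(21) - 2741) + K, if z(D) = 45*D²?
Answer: 17777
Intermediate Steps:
(z(21) - 2741) + K = (45*21² - 2741) + 673 = (45*441 - 2741) + 673 = (19845 - 2741) + 673 = 17104 + 673 = 17777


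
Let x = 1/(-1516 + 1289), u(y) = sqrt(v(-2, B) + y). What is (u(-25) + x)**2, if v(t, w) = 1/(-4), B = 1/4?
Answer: (2 - 227*I*sqrt(101))**2/206116 ≈ -25.25 - 0.044273*I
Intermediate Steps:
B = 1/4 ≈ 0.25000
v(t, w) = -1/4
u(y) = sqrt(-1/4 + y)
x = -1/227 (x = 1/(-227) = -1/227 ≈ -0.0044053)
(u(-25) + x)**2 = (sqrt(-1 + 4*(-25))/2 - 1/227)**2 = (sqrt(-1 - 100)/2 - 1/227)**2 = (sqrt(-101)/2 - 1/227)**2 = ((I*sqrt(101))/2 - 1/227)**2 = (I*sqrt(101)/2 - 1/227)**2 = (-1/227 + I*sqrt(101)/2)**2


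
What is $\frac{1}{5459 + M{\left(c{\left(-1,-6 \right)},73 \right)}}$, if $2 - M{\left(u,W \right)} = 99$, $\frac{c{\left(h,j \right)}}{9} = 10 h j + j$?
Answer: $\frac{1}{5362} \approx 0.0001865$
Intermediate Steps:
$c{\left(h,j \right)} = 9 j + 90 h j$ ($c{\left(h,j \right)} = 9 \left(10 h j + j\right) = 9 \left(j + 10 h j\right) = 9 j + 90 h j$)
$M{\left(u,W \right)} = -97$ ($M{\left(u,W \right)} = 2 - 99 = -97$)
$\frac{1}{5459 + M{\left(c{\left(-1,-6 \right)},73 \right)}} = \frac{1}{5459 - 97} = \frac{1}{5362}$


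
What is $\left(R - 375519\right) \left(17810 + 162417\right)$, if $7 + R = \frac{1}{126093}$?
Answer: $- \frac{8533964707441159}{126093} \approx -6.768 \cdot 10^{10}$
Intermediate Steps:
$R = - \frac{882650}{126093}$ ($R = -7 + \frac{1}{126093} = - \frac{882650}{126093} \approx -7.0$)
$\left(R - 375519\right) \left(17810 + 162417\right) = \left(- \frac{882650}{126093} - 375519\right) \left(17810 + 162417\right) = \left(- \frac{47351199917}{126093}\right) 180227 = - \frac{8533964707441159}{126093}$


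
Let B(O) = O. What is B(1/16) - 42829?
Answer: -685263/16 ≈ -42829.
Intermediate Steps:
B(1/16) - 42829 = 1/16 - 42829 = -685263/16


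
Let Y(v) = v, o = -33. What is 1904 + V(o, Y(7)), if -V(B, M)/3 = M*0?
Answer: 1904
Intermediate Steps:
V(B, M) = 0 (V(B, M) = -3*M*0 = -3*0 = 0)
1904 + V(o, Y(7)) = 1904 + 0 = 1904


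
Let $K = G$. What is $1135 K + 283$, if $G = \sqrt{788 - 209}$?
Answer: $283 + 1135 \sqrt{579} \approx 27594.0$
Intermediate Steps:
$G = \sqrt{579} \approx 24.062$
$K = \sqrt{579} \approx 24.062$
$1135 K + 283 = 1135 \sqrt{579} + 283 = 283 + 1135 \sqrt{579}$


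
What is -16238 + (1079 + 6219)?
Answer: -8940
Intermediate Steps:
-16238 + (1079 + 6219) = -16238 + 7298 = -8940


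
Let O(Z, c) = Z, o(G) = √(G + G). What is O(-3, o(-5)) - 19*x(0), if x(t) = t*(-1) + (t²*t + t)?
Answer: -3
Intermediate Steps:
o(G) = √2*√G (o(G) = √(2*G) = √2*√G)
x(t) = t³ (x(t) = -t + (t³ + t) = -t + (t + t³) = t³)
O(-3, o(-5)) - 19*x(0) = -3 - 19*0³ = -3 - 19*0 = -3 + 0 = -3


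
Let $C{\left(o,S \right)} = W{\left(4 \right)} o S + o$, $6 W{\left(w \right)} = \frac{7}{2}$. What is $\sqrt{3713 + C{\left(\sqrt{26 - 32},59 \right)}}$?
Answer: $\frac{\sqrt{133668 + 1275 i \sqrt{6}}}{6} \approx 60.939 + 0.71181 i$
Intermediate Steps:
$W{\left(w \right)} = \frac{7}{12}$ ($W{\left(w \right)} = \frac{7 \cdot \frac{1}{2}}{6} = \frac{1}{6} \cdot \frac{7}{2} = \frac{7}{12}$)
$C{\left(o,S \right)} = o + \frac{7 S o}{12}$ ($C{\left(o,S \right)} = \frac{7 o}{12} S + o = \frac{7 S o}{12} + o = o + \frac{7 S o}{12}$)
$\sqrt{3713 + C{\left(\sqrt{26 - 32},59 \right)}} = \sqrt{3713 + \frac{\sqrt{26 - 32} \left(12 + 7 \cdot 59\right)}{12}} = \sqrt{3713 + \frac{\sqrt{-6} \left(12 + 413\right)}{12}} = \sqrt{3713 + \frac{1}{12} i \sqrt{6} \cdot 425} = \sqrt{3713 + \frac{425 i \sqrt{6}}{12}}$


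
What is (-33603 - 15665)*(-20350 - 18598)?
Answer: 1918890064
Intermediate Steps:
(-33603 - 15665)*(-20350 - 18598) = -49268*(-38948) = 1918890064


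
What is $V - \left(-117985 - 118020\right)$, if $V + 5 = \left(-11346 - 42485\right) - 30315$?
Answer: $151854$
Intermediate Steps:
$V = -84151$ ($V = -5 - 84146 = -84151$)
$V - \left(-117985 - 118020\right) = -84151 - \left(-117985 - 118020\right) = -84151 - -236005 = -84151 + 236005 = 151854$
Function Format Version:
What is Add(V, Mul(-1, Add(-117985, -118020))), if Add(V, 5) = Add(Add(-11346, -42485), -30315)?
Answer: 151854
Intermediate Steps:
V = -84151 (V = Add(-5, Add(Add(-11346, -42485), -30315)) = Add(-5, Add(-53831, -30315)) = Add(-5, -84146) = -84151)
Add(V, Mul(-1, Add(-117985, -118020))) = Add(-84151, Mul(-1, Add(-117985, -118020))) = Add(-84151, Mul(-1, -236005)) = Add(-84151, 236005) = 151854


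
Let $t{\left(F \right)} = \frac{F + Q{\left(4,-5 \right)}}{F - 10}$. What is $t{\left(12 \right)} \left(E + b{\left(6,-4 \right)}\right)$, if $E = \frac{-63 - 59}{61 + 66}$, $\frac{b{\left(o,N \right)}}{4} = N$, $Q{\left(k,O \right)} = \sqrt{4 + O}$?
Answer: $- \frac{12924}{127} - \frac{1077 i}{127} \approx -101.76 - 8.4803 i$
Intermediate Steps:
$b{\left(o,N \right)} = 4 N$
$E = - \frac{122}{127} \approx -0.96063$
$t{\left(F \right)} = \frac{i + F}{-10 + F}$ ($t{\left(F \right)} = \frac{F + \sqrt{4 - 5}}{F - 10} = \frac{F + \sqrt{-1}}{-10 + F} = \frac{F + i}{-10 + F} = \frac{i + F}{-10 + F}$)
$t{\left(12 \right)} \left(E + b{\left(6,-4 \right)}\right) = \frac{i + 12}{-10 + 12} \left(- \frac{122}{127} + 4 \left(-4\right)\right) = \frac{12 + i}{2} \left(- \frac{122}{127} - 16\right) = \frac{12 + i}{2} \left(- \frac{2154}{127}\right) = \left(6 + \frac{i}{2}\right) \left(- \frac{2154}{127}\right) = - \frac{12924}{127} - \frac{1077 i}{127}$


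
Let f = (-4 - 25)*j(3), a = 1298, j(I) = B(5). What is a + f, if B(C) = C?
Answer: 1153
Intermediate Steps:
j(I) = 5
f = -145 (f = (-4 - 25)*5 = -29*5 = -145)
a + f = 1298 - 145 = 1153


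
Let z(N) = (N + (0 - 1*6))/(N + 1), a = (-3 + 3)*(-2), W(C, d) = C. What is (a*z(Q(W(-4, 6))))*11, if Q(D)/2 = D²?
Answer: 0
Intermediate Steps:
a = 0 (a = 0*(-2) = 0)
Q(D) = 2*D²
z(N) = (-6 + N)/(1 + N) (z(N) = (N + (0 - 6))/(1 + N) = (N - 6)/(1 + N) = (-6 + N)/(1 + N))
(a*z(Q(W(-4, 6))))*11 = (0*((-6 + 2*(-4)²)/(1 + 2*(-4)²)))*11 = (0*((-6 + 2*16)/(1 + 2*16)))*11 = (0*((-6 + 32)/(1 + 32)))*11 = (0*(26/33))*11 = 0*11 = 0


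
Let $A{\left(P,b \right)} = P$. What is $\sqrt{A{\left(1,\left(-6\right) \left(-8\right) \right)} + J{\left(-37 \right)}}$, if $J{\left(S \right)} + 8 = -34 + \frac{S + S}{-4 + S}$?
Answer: $\frac{i \sqrt{65887}}{41} \approx 6.2606 i$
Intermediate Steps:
$J{\left(S \right)} = -42 + \frac{2 S}{-4 + S}$ ($J{\left(S \right)} = -8 - \left(34 - \frac{S + S}{-4 + S}\right) = -8 + \left(-34 + \frac{2 S}{-4 + S}\right) = -42 + \frac{2 S}{-4 + S}$)
$\sqrt{A{\left(1,\left(-6\right) \left(-8\right) \right)} + J{\left(-37 \right)}} = \sqrt{1 + \frac{8 \left(21 - -185\right)}{-4 - 37}} = \sqrt{1 + \frac{8 \left(21 + 185\right)}{-41}} = \sqrt{1 + 8 \left(- \frac{1}{41}\right) 206} = \sqrt{1 - \frac{1648}{41}} = \sqrt{- \frac{1607}{41}} = \frac{i \sqrt{65887}}{41}$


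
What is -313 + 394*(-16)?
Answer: -6617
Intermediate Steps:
-313 + 394*(-16) = -313 - 6304 = -6617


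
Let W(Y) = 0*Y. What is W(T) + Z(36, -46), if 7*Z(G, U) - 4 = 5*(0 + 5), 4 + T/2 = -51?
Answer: 29/7 ≈ 4.1429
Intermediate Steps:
T = -110 (T = -8 + 2*(-51) = -8 - 102 = -110)
W(Y) = 0
Z(G, U) = 29/7 (Z(G, U) = 4/7 + (5*(0 + 5))/7 = 4/7 + (5*5)/7 = 4/7 + (⅐)*25 = 4/7 + 25/7 = 29/7)
W(T) + Z(36, -46) = 0 + 29/7 = 29/7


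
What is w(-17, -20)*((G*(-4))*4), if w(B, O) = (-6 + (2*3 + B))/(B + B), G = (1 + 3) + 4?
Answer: -64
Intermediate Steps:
G = 8 (G = 4 + 4 = 8)
w(B, O) = ½ (w(B, O) = (-6 + (6 + B))/((2*B)) = B*(1/(2*B)) = ½)
w(-17, -20)*((G*(-4))*4) = ((8*(-4))*4)/2 = (-32*4)/2 = (½)*(-128) = -64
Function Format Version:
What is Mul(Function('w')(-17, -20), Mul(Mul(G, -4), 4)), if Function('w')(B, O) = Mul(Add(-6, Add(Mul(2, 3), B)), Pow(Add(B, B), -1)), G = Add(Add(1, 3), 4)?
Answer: -64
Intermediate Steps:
G = 8 (G = Add(4, 4) = 8)
Function('w')(B, O) = Rational(1, 2) (Function('w')(B, O) = Mul(Add(-6, Add(6, B)), Pow(Mul(2, B), -1)) = Mul(B, Mul(Rational(1, 2), Pow(B, -1))) = Rational(1, 2))
Mul(Function('w')(-17, -20), Mul(Mul(G, -4), 4)) = Mul(Rational(1, 2), Mul(Mul(8, -4), 4)) = Mul(Rational(1, 2), Mul(-32, 4)) = Mul(Rational(1, 2), -128) = -64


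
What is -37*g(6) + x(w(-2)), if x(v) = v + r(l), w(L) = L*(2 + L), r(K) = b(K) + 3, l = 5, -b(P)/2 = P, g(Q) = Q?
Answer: -229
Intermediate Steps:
b(P) = -2*P
r(K) = 3 - 2*K (r(K) = -2*K + 3 = 3 - 2*K)
x(v) = -7 + v (x(v) = v + (3 - 2*5) = v + (3 - 10) = v - 7 = -7 + v)
-37*g(6) + x(w(-2)) = -37*6 + (-7 - 2*(2 - 2)) = -222 + (-7 - 2*0) = -222 + (-7 + 0) = -222 - 7 = -229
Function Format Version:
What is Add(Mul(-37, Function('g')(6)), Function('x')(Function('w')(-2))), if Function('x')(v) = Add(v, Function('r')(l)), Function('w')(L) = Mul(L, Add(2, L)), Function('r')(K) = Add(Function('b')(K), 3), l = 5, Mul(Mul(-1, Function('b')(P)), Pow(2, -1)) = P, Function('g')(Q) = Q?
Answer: -229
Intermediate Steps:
Function('b')(P) = Mul(-2, P)
Function('r')(K) = Add(3, Mul(-2, K)) (Function('r')(K) = Add(Mul(-2, K), 3) = Add(3, Mul(-2, K)))
Function('x')(v) = Add(-7, v) (Function('x')(v) = Add(v, Add(3, Mul(-2, 5))) = Add(v, Add(3, -10)) = Add(v, -7) = Add(-7, v))
Add(Mul(-37, Function('g')(6)), Function('x')(Function('w')(-2))) = Add(Mul(-37, 6), Add(-7, Mul(-2, Add(2, -2)))) = Add(-222, Add(-7, Mul(-2, 0))) = Add(-222, Add(-7, 0)) = Add(-222, -7) = -229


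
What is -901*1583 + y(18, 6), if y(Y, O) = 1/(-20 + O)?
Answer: -19967963/14 ≈ -1.4263e+6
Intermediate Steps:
-901*1583 + y(18, 6) = -901*1583 + 1/(-20 + 6) = -1426283 + 1/(-14) = -1426283 - 1/14 = -19967963/14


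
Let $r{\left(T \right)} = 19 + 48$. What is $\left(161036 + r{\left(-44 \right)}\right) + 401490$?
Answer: $562593$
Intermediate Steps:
$r{\left(T \right)} = 67$
$\left(161036 + r{\left(-44 \right)}\right) + 401490 = \left(161036 + 67\right) + 401490 = 161103 + 401490 = 562593$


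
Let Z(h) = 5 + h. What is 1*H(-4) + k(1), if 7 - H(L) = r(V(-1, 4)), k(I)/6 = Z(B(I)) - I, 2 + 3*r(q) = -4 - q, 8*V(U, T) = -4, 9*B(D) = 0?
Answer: 197/6 ≈ 32.833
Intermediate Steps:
B(D) = 0 (B(D) = (⅑)*0 = 0)
V(U, T) = -½ (V(U, T) = (⅛)*(-4) = -½)
r(q) = -2 - q/3 (r(q) = -⅔ + (-4 - q)/3 = -⅔ + (-4/3 - q/3) = -2 - q/3)
k(I) = 30 - 6*I (k(I) = 6*((5 + 0) - I) = 6*(5 - I) = 30 - 6*I)
H(L) = 53/6 (H(L) = 7 - (-2 - ⅓*(-½)) = 7 - (-2 + ⅙) = 7 - 1*(-11/6) = 7 + 11/6 = 53/6)
1*H(-4) + k(1) = 1*(53/6) + (30 - 6*1) = 53/6 + (30 - 6) = 53/6 + 24 = 197/6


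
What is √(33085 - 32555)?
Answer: √530 ≈ 23.022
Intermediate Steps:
√(33085 - 32555) = √530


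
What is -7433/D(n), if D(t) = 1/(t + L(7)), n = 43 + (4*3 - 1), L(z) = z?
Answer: -453413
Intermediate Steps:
n = 54 (n = 43 + (12 - 1) = 43 + 11 = 54)
D(t) = 1/(7 + t) (D(t) = 1/(t + 7) = 1/(7 + t))
-7433/D(n) = -7433/(1/(7 + 54)) = -7433/(1/61) = -7433/1/61 = -7433*61 = -453413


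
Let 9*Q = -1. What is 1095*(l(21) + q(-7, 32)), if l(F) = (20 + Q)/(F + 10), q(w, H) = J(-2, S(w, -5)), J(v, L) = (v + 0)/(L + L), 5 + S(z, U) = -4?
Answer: 25550/31 ≈ 824.19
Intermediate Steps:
Q = -⅑ (Q = (⅑)*(-1) = -⅑ ≈ -0.11111)
S(z, U) = -9 (S(z, U) = -5 - 4 = -9)
J(v, L) = v/(2*L) (J(v, L) = v/((2*L)) = v*(1/(2*L)) = v/(2*L))
q(w, H) = ⅑ (q(w, H) = (½)*(-2)/(-9) = (½)*(-2)*(-⅑) = ⅑)
l(F) = 179/(9*(10 + F)) (l(F) = (20 - ⅑)/(F + 10) = 179/(9*(10 + F)))
1095*(l(21) + q(-7, 32)) = 1095*(179/(9*(10 + 21)) + ⅑) = 1095*((179/9)/31 + ⅑) = 1095*((179/9)*(1/31) + ⅑) = 1095*(179/279 + ⅑) = 1095*(70/93) = 25550/31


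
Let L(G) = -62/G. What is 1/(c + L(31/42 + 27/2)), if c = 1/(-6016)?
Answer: -1798784/7833131 ≈ -0.22964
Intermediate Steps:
c = -1/6016 ≈ -0.00016622
1/(c + L(31/42 + 27/2)) = 1/(-1/6016 - 62/(31/42 + 27/2)) = 1/(-1/6016 - 62/299/21) = 1/(-1/6016 - 62*21/299) = 1/(-1/6016 - 1302/299) = 1/(-7833131/1798784) = -1798784/7833131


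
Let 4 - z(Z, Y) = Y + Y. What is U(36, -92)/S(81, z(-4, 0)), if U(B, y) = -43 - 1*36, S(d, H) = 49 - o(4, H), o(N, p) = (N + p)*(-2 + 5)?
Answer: -79/25 ≈ -3.1600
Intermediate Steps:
z(Z, Y) = 4 - 2*Y (z(Z, Y) = 4 - (Y + Y) = 4 - 2*Y)
o(N, p) = 3*N + 3*p (o(N, p) = (N + p)*3 = 3*N + 3*p)
S(d, H) = 37 - 3*H (S(d, H) = 49 - (3*4 + 3*H) = 49 - (12 + 3*H) = 49 + (-12 - 3*H) = 37 - 3*H)
U(B, y) = -79 (U(B, y) = -43 - 36 = -79)
U(36, -92)/S(81, z(-4, 0)) = -79/(37 - 3*(4 - 2*0)) = -79/(37 - 3*(4 + 0)) = -79/(37 - 3*4) = -79/(37 - 12) = -79/25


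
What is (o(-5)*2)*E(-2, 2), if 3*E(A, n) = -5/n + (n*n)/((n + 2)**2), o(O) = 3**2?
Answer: -27/2 ≈ -13.500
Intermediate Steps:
o(O) = 9
E(A, n) = -5/(3*n) + n**2/(3*(2 + n)**2) (E(A, n) = (-5/n + (n*n)/((n + 2)**2))/3 = (-5/n + n**2/((2 + n)**2))/3 = (-5/n + n**2/(2 + n)**2)/3 = -5/(3*n) + n**2/(3*(2 + n)**2))
(o(-5)*2)*E(-2, 2) = (9*2)*(-5/3/2 + (1/3)*2**2/(2 + 2)**2) = 18*(-5/3*1/2 + (1/3)*4/4**2) = 18*(-5/6 + (1/3)*4*(1/16)) = 18*(-5/6 + 1/12) = 18*(-3/4) = -27/2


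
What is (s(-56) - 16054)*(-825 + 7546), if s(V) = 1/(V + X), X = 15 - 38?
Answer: -8524022507/79 ≈ -1.0790e+8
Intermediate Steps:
X = -23
s(V) = 1/(-23 + V) (s(V) = 1/(V - 23) = 1/(-23 + V))
(s(-56) - 16054)*(-825 + 7546) = (1/(-23 - 56) - 16054)*(-825 + 7546) = (1/(-79) - 16054)*6721 = (-1/79 - 16054)*6721 = -1268267/79*6721 = -8524022507/79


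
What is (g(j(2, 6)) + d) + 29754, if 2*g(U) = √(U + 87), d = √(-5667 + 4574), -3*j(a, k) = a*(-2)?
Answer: 29754 + √795/6 + I*√1093 ≈ 29759.0 + 33.061*I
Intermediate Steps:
j(a, k) = 2*a/3 (j(a, k) = -a*(-2)/3 = -(-2)*a/3 = 2*a/3)
d = I*√1093 (d = √(-1093) = I*√1093 ≈ 33.061*I)
g(U) = √(87 + U)/2 (g(U) = √(U + 87)/2 = √(87 + U)/2)
(g(j(2, 6)) + d) + 29754 = (√(87 + (⅔)*2)/2 + I*√1093) + 29754 = (√(87 + 4/3)/2 + I*√1093) + 29754 = (√(265/3)/2 + I*√1093) + 29754 = ((√795/3)/2 + I*√1093) + 29754 = (√795/6 + I*√1093) + 29754 = 29754 + √795/6 + I*√1093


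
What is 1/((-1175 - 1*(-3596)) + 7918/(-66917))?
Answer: 66917/161998139 ≈ 0.00041307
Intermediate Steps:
1/((-1175 - 1*(-3596)) + 7918/(-66917)) = 1/((-1175 + 3596) + 7918*(-1/66917)) = 1/(2421 - 7918/66917) = 1/(161998139/66917) = 66917/161998139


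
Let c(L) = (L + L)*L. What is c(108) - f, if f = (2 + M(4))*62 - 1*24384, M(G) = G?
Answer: 47340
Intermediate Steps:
c(L) = 2*L**2 (c(L) = (2*L)*L = 2*L**2)
f = -24012 (f = (2 + 4)*62 - 1*24384 = 6*62 - 24384 = 372 - 24384 = -24012)
c(108) - f = 2*108**2 - 1*(-24012) = 2*11664 + 24012 = 23328 + 24012 = 47340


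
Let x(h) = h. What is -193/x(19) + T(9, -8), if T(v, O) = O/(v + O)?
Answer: -345/19 ≈ -18.158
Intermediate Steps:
T(v, O) = O/(O + v)
-193/x(19) + T(9, -8) = -193/19 - 8/(-8 + 9) = -193*1/19 - 8/1 = -193/19 - 8*1 = -193/19 - 8 = -345/19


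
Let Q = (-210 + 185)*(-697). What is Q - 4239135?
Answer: -4221710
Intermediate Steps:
Q = 17425 (Q = -25*(-697) = 17425)
Q - 4239135 = 17425 - 4239135 = -4221710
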